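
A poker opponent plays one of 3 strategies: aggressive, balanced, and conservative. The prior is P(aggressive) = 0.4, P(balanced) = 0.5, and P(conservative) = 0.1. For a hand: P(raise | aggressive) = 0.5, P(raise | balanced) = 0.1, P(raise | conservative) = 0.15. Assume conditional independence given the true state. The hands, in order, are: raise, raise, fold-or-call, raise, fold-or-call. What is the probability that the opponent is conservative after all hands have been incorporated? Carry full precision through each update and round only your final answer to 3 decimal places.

After 'raise': normaliser = 0.5·0.4000 + 0.1·0.5000 + 0.15·0.1000; P(aggressive) ≈ 0.7547, P(balanced) ≈ 0.1887, P(conservative) ≈ 0.0566
After 'raise': normaliser = 0.5·0.7547 + 0.1·0.1887 + 0.15·0.0566; P(aggressive) ≈ 0.9324, P(balanced) ≈ 0.0466, P(conservative) ≈ 0.0210
After 'fold-or-call': normaliser = 0.5·0.9324 + 0.9·0.0466 + 0.85·0.0210; P(aggressive) ≈ 0.8863, P(balanced) ≈ 0.0798, P(conservative) ≈ 0.0339
After 'raise': normaliser = 0.5·0.8863 + 0.1·0.0798 + 0.15·0.0339; P(aggressive) ≈ 0.9714, P(balanced) ≈ 0.0175, P(conservative) ≈ 0.0111
After 'fold-or-call': normaliser = 0.5·0.9714 + 0.9·0.0175 + 0.85·0.0111; P(aggressive) ≈ 0.9507, P(balanced) ≈ 0.0308, P(conservative) ≈ 0.0185

0.019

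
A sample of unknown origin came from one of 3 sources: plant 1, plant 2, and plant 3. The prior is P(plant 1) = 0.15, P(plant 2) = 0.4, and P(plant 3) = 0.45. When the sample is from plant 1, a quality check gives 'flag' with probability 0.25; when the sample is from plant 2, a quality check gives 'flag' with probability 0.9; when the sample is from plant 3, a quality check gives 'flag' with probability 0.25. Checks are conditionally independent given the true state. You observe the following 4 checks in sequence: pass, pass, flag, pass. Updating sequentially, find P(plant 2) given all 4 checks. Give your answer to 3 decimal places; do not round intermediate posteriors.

After 'pass': normaliser = 0.75·0.1500 + 0.1·0.4000 + 0.75·0.4500; P(plant 1) ≈ 0.2296, P(plant 2) ≈ 0.0816, P(plant 3) ≈ 0.6888
After 'pass': normaliser = 0.75·0.2296 + 0.1·0.0816 + 0.75·0.6888; P(plant 1) ≈ 0.2471, P(plant 2) ≈ 0.0117, P(plant 3) ≈ 0.7412
After 'flag': normaliser = 0.25·0.2471 + 0.9·0.0117 + 0.25·0.7412; P(plant 1) ≈ 0.2398, P(plant 2) ≈ 0.0409, P(plant 3) ≈ 0.7193
After 'pass': normaliser = 0.75·0.2398 + 0.1·0.0409 + 0.75·0.7193; P(plant 1) ≈ 0.2486, P(plant 2) ≈ 0.0057, P(plant 3) ≈ 0.7458

0.006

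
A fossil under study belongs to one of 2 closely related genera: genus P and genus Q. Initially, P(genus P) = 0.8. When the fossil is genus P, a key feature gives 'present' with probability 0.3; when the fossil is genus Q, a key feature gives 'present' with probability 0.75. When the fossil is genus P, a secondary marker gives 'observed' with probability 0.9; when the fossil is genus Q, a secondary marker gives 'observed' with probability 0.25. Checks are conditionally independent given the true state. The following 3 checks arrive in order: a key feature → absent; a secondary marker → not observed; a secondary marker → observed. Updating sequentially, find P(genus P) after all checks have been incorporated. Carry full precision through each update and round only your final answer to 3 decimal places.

After a key feature='absent': P(genus P) = 0.7·0.8000 / (0.7·0.8000 + 0.25·0.2000) ≈ 0.9180
After a secondary marker='not observed': P(genus P) = 0.1·0.9180 / (0.1·0.9180 + 0.75·0.0820) ≈ 0.5989
After a secondary marker='observed': P(genus P) = 0.9·0.5989 / (0.9·0.5989 + 0.25·0.4011) ≈ 0.8432

0.843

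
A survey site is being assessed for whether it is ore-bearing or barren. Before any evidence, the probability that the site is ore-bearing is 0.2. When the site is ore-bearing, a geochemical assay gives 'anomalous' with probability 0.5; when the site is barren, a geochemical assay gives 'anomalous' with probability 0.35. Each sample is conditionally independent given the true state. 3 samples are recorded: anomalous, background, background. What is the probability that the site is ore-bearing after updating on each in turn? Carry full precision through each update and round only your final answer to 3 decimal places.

0.174

After 'anomalous': P(ore) = 0.5·0.2000 / (0.5·0.2000 + 0.35·0.8000) ≈ 0.2632
After 'background': P(ore) = 0.5·0.2632 / (0.5·0.2632 + 0.65·0.7368) ≈ 0.2155
After 'background': P(ore) = 0.5·0.2155 / (0.5·0.2155 + 0.65·0.7845) ≈ 0.1745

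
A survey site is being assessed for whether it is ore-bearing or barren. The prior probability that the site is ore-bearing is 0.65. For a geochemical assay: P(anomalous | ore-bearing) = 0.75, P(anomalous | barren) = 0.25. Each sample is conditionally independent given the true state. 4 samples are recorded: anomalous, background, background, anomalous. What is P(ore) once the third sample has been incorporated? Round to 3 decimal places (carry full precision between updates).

Apply Bayes' rule sequentially, carrying P(ore) forward.
After 'anomalous': P(ore) = 0.75·0.6500 / (0.75·0.6500 + 0.25·0.3500) ≈ 0.8478
After 'background': P(ore) = 0.25·0.8478 / (0.25·0.8478 + 0.75·0.1522) ≈ 0.6500
After 'background': P(ore) = 0.25·0.6500 / (0.25·0.6500 + 0.75·0.3500) ≈ 0.3824

0.382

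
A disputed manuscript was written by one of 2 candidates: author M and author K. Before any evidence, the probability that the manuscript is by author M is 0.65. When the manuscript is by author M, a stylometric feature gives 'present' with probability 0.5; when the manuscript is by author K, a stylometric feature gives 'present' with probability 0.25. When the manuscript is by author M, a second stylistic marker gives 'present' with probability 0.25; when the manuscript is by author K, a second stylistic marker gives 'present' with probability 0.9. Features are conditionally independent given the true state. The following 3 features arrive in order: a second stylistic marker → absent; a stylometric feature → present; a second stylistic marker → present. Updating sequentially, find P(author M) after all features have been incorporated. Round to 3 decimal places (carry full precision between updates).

After a second stylistic marker='absent': P(author M) = 0.75·0.6500 / (0.75·0.6500 + 0.1·0.3500) ≈ 0.9330
After a stylometric feature='present': P(author M) = 0.5·0.9330 / (0.5·0.9330 + 0.25·0.0670) ≈ 0.9653
After a second stylistic marker='present': P(author M) = 0.25·0.9653 / (0.25·0.9653 + 0.9·0.0347) ≈ 0.8856

0.886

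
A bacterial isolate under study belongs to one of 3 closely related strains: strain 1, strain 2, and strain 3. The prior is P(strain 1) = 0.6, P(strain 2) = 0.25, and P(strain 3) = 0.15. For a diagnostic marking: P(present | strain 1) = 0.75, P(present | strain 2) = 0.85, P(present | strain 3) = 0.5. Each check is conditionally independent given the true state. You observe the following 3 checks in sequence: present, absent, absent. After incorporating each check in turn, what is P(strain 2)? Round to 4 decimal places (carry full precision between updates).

After 'present': normaliser = 0.75·0.6000 + 0.85·0.2500 + 0.5·0.1500; P(strain 1) ≈ 0.6102, P(strain 2) ≈ 0.2881, P(strain 3) ≈ 0.1017
After 'absent': normaliser = 0.25·0.6102 + 0.15·0.2881 + 0.5·0.1017; P(strain 1) ≈ 0.6186, P(strain 2) ≈ 0.1753, P(strain 3) ≈ 0.2062
After 'absent': normaliser = 0.25·0.6186 + 0.15·0.1753 + 0.5·0.2062; P(strain 1) ≈ 0.5445, P(strain 2) ≈ 0.0926, P(strain 3) ≈ 0.3630

0.0926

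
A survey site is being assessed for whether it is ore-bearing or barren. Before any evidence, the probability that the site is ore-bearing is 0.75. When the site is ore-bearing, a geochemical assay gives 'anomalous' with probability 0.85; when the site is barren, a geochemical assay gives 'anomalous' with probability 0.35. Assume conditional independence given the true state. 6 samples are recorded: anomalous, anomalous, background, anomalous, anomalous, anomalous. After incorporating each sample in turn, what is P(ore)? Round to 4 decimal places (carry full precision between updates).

After 'anomalous': P(ore) = 0.85·0.7500 / (0.85·0.7500 + 0.35·0.2500) ≈ 0.8793
After 'anomalous': P(ore) = 0.85·0.8793 / (0.85·0.8793 + 0.35·0.1207) ≈ 0.9465
After 'background': P(ore) = 0.15·0.9465 / (0.15·0.9465 + 0.65·0.0535) ≈ 0.8033
After 'anomalous': P(ore) = 0.85·0.8033 / (0.85·0.8033 + 0.35·0.1967) ≈ 0.9084
After 'anomalous': P(ore) = 0.85·0.9084 / (0.85·0.9084 + 0.35·0.0916) ≈ 0.9601
After 'anomalous': P(ore) = 0.85·0.9601 / (0.85·0.9601 + 0.35·0.0399) ≈ 0.9832

0.9832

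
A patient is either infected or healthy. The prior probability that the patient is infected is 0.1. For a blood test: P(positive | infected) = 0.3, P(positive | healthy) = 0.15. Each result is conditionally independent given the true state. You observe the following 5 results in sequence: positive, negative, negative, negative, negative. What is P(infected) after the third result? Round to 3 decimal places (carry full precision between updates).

0.131

After 'positive': P(infected) = 0.3·0.1000 / (0.3·0.1000 + 0.15·0.9000) ≈ 0.1818
After 'negative': P(infected) = 0.7·0.1818 / (0.7·0.1818 + 0.85·0.8182) ≈ 0.1547
After 'negative': P(infected) = 0.7·0.1547 / (0.7·0.1547 + 0.85·0.8453) ≈ 0.1310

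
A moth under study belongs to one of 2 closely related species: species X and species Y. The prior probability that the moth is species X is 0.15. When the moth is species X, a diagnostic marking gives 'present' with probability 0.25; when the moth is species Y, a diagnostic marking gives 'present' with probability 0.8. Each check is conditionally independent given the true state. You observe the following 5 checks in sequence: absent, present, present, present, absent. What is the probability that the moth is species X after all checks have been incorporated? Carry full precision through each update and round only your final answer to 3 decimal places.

After 'absent': P(species X) = 0.75·0.1500 / (0.75·0.1500 + 0.2·0.8500) ≈ 0.3982
After 'present': P(species X) = 0.25·0.3982 / (0.25·0.3982 + 0.8·0.6018) ≈ 0.1714
After 'present': P(species X) = 0.25·0.1714 / (0.25·0.1714 + 0.8·0.8286) ≈ 0.0607
After 'present': P(species X) = 0.25·0.0607 / (0.25·0.0607 + 0.8·0.9393) ≈ 0.0198
After 'absent': P(species X) = 0.75·0.0198 / (0.75·0.0198 + 0.2·0.9802) ≈ 0.0704

0.070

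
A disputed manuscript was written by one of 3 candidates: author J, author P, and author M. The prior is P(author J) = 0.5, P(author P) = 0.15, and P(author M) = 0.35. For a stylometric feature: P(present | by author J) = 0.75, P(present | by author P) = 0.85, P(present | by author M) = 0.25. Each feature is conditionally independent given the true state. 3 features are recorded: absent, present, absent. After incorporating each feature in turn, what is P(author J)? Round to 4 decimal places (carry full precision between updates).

0.3103

After 'absent': normaliser = 0.25·0.5000 + 0.15·0.1500 + 0.75·0.3500; P(author J) ≈ 0.3049, P(author P) ≈ 0.0549, P(author M) ≈ 0.6402
After 'present': normaliser = 0.75·0.3049 + 0.85·0.0549 + 0.25·0.6402; P(author J) ≈ 0.5252, P(author P) ≈ 0.1071, P(author M) ≈ 0.3676
After 'absent': normaliser = 0.25·0.5252 + 0.15·0.1071 + 0.75·0.3676; P(author J) ≈ 0.3103, P(author P) ≈ 0.0380, P(author M) ≈ 0.6517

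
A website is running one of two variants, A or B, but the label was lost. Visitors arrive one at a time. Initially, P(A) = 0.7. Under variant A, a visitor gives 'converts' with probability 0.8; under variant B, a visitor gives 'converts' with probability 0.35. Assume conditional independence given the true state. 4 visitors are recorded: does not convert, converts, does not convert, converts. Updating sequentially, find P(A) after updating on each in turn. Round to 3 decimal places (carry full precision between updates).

Apply Bayes' rule sequentially, carrying P(A) forward.
After 'does not convert': P(A) = 0.2·0.7000 / (0.2·0.7000 + 0.65·0.3000) ≈ 0.4179
After 'converts': P(A) = 0.8·0.4179 / (0.8·0.4179 + 0.35·0.5821) ≈ 0.6214
After 'does not convert': P(A) = 0.2·0.6214 / (0.2·0.6214 + 0.65·0.3786) ≈ 0.3355
After 'converts': P(A) = 0.8·0.3355 / (0.8·0.3355 + 0.35·0.6645) ≈ 0.5358

0.536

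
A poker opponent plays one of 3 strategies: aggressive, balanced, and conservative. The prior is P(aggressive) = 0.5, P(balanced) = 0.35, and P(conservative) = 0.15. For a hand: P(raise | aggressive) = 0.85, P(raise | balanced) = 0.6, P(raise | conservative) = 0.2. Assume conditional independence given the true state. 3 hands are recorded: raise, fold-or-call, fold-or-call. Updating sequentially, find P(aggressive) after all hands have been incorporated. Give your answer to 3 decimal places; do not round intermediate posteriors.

After 'raise': normaliser = 0.85·0.5000 + 0.6·0.3500 + 0.2·0.1500; P(aggressive) ≈ 0.6391, P(balanced) ≈ 0.3158, P(conservative) ≈ 0.0451
After 'fold-or-call': normaliser = 0.15·0.6391 + 0.4·0.3158 + 0.8·0.0451; P(aggressive) ≈ 0.3712, P(balanced) ≈ 0.4891, P(conservative) ≈ 0.1397
After 'fold-or-call': normaliser = 0.15·0.3712 + 0.4·0.4891 + 0.8·0.1397; P(aggressive) ≈ 0.1533, P(balanced) ≈ 0.5388, P(conservative) ≈ 0.3079

0.153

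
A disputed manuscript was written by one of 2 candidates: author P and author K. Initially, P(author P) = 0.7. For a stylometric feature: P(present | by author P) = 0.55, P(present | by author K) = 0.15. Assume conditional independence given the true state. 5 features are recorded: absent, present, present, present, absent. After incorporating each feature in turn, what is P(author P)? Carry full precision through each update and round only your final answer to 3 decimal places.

Each posterior becomes the prior for the next update.
After 'absent': P(author P) = 0.45·0.7000 / (0.45·0.7000 + 0.85·0.3000) ≈ 0.5526
After 'present': P(author P) = 0.55·0.5526 / (0.55·0.5526 + 0.15·0.4474) ≈ 0.8191
After 'present': P(author P) = 0.55·0.8191 / (0.55·0.8191 + 0.15·0.1809) ≈ 0.9432
After 'present': P(author P) = 0.55·0.9432 / (0.55·0.9432 + 0.15·0.0568) ≈ 0.9838
After 'absent': P(author P) = 0.45·0.9838 / (0.45·0.9838 + 0.85·0.0162) ≈ 0.9699

0.970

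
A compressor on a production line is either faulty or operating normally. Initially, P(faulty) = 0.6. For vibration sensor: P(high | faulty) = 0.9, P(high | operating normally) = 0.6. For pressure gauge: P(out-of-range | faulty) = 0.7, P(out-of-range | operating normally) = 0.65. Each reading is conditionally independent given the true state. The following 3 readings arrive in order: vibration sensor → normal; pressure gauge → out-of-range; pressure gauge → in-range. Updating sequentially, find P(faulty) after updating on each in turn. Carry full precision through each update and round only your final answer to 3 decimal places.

Each posterior becomes the prior for the next update.
After vibration sensor='normal': P(faulty) = 0.1·0.6000 / (0.1·0.6000 + 0.4·0.4000) ≈ 0.2727
After pressure gauge='out-of-range': P(faulty) = 0.7·0.2727 / (0.7·0.2727 + 0.65·0.7273) ≈ 0.2877
After pressure gauge='in-range': P(faulty) = 0.3·0.2877 / (0.3·0.2877 + 0.35·0.7123) ≈ 0.2571

0.257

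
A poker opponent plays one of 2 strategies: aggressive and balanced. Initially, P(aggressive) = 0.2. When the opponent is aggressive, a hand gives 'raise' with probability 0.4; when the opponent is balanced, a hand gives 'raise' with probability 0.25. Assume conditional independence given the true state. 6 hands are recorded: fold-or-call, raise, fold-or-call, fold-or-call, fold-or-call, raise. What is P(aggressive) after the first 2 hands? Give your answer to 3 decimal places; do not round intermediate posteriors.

Each posterior becomes the prior for the next update.
After 'fold-or-call': P(aggressive) = 0.6·0.2000 / (0.6·0.2000 + 0.75·0.8000) ≈ 0.1667
After 'raise': P(aggressive) = 0.4·0.1667 / (0.4·0.1667 + 0.25·0.8333) ≈ 0.2424

0.242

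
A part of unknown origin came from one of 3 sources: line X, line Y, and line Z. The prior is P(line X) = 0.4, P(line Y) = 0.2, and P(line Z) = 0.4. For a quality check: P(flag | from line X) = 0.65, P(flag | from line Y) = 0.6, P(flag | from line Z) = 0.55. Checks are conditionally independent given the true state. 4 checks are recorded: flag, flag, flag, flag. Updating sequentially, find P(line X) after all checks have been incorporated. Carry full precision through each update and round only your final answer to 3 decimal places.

0.533

Apply Bayes' rule sequentially, carrying P(line X) forward.
After 'flag': normaliser = 0.65·0.4000 + 0.6·0.2000 + 0.55·0.4000; P(line X) ≈ 0.4333, P(line Y) ≈ 0.2000, P(line Z) ≈ 0.3667
After 'flag': normaliser = 0.65·0.4333 + 0.6·0.2000 + 0.55·0.3667; P(line X) ≈ 0.4669, P(line Y) ≈ 0.1989, P(line Z) ≈ 0.3343
After 'flag': normaliser = 0.65·0.4669 + 0.6·0.1989 + 0.55·0.3343; P(line X) ≈ 0.5002, P(line Y) ≈ 0.1967, P(line Z) ≈ 0.3031
After 'flag': normaliser = 0.65·0.5002 + 0.6·0.1967 + 0.55·0.3031; P(line X) ≈ 0.5332, P(line Y) ≈ 0.1935, P(line Z) ≈ 0.2733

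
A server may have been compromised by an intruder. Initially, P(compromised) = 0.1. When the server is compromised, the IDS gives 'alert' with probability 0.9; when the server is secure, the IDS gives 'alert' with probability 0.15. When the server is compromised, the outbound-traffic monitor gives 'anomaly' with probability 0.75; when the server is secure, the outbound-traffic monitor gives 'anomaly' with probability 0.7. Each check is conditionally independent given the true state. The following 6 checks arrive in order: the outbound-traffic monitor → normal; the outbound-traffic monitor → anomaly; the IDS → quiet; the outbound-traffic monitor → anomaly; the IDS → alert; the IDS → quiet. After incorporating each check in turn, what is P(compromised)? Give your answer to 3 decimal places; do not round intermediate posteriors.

0.009

Each posterior becomes the prior for the next update.
After the outbound-traffic monitor='normal': P(compromised) = 0.25·0.1000 / (0.25·0.1000 + 0.3·0.9000) ≈ 0.0847
After the outbound-traffic monitor='anomaly': P(compromised) = 0.75·0.0847 / (0.75·0.0847 + 0.7·0.9153) ≈ 0.0903
After the IDS='quiet': P(compromised) = 0.1·0.0903 / (0.1·0.0903 + 0.85·0.9097) ≈ 0.0115
After the outbound-traffic monitor='anomaly': P(compromised) = 0.75·0.0115 / (0.75·0.0115 + 0.7·0.9885) ≈ 0.0124
After the IDS='alert': P(compromised) = 0.9·0.0124 / (0.9·0.0124 + 0.15·0.9876) ≈ 0.0698
After the IDS='quiet': P(compromised) = 0.1·0.0698 / (0.1·0.0698 + 0.85·0.9302) ≈ 0.0087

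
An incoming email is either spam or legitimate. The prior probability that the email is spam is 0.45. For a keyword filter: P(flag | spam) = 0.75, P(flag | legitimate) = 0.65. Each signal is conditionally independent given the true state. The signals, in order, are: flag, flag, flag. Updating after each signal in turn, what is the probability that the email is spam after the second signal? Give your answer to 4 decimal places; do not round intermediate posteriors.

After 'flag': P(spam) = 0.75·0.4500 / (0.75·0.4500 + 0.65·0.5500) ≈ 0.4856
After 'flag': P(spam) = 0.75·0.4856 / (0.75·0.4856 + 0.65·0.5144) ≈ 0.5214

0.5214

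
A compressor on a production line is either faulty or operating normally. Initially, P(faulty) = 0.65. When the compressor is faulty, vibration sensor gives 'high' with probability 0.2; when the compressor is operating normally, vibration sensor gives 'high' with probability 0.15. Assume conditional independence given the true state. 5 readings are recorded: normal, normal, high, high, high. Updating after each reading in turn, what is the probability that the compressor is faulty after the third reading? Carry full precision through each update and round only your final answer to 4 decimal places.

0.6869

Apply Bayes' rule sequentially, carrying P(faulty) forward.
After 'normal': P(faulty) = 0.8·0.6500 / (0.8·0.6500 + 0.85·0.3500) ≈ 0.6361
After 'normal': P(faulty) = 0.8·0.6361 / (0.8·0.6361 + 0.85·0.3639) ≈ 0.6219
After 'high': P(faulty) = 0.2·0.6219 / (0.2·0.6219 + 0.15·0.3781) ≈ 0.6869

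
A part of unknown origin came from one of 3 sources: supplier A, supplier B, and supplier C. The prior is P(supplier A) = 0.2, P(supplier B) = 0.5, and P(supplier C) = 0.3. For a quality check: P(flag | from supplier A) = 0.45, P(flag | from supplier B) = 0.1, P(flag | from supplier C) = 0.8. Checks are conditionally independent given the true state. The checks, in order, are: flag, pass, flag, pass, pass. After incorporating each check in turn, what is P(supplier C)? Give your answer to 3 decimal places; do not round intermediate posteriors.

0.129

After 'flag': normaliser = 0.45·0.2000 + 0.1·0.5000 + 0.8·0.3000; P(supplier A) ≈ 0.2368, P(supplier B) ≈ 0.1316, P(supplier C) ≈ 0.6316
After 'pass': normaliser = 0.55·0.2368 + 0.9·0.1316 + 0.2·0.6316; P(supplier A) ≈ 0.3474, P(supplier B) ≈ 0.3158, P(supplier C) ≈ 0.3368
After 'flag': normaliser = 0.45·0.3474 + 0.1·0.3158 + 0.8·0.3368; P(supplier A) ≈ 0.3418, P(supplier B) ≈ 0.0690, P(supplier C) ≈ 0.5892
After 'pass': normaliser = 0.55·0.3418 + 0.9·0.0690 + 0.2·0.5892; P(supplier A) ≈ 0.5109, P(supplier B) ≈ 0.1689, P(supplier C) ≈ 0.3203
After 'pass': normaliser = 0.55·0.5109 + 0.9·0.1689 + 0.2·0.3203; P(supplier A) ≈ 0.5653, P(supplier B) ≈ 0.3058, P(supplier C) ≈ 0.1289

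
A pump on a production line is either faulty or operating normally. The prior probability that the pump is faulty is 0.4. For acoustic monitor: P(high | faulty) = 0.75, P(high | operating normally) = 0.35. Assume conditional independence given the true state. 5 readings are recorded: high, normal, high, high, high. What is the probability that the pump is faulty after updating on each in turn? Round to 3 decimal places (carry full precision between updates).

0.844

Apply Bayes' rule sequentially, carrying P(faulty) forward.
After 'high': P(faulty) = 0.75·0.4000 / (0.75·0.4000 + 0.35·0.6000) ≈ 0.5882
After 'normal': P(faulty) = 0.25·0.5882 / (0.25·0.5882 + 0.65·0.4118) ≈ 0.3546
After 'high': P(faulty) = 0.75·0.3546 / (0.75·0.3546 + 0.35·0.6454) ≈ 0.5407
After 'high': P(faulty) = 0.75·0.5407 / (0.75·0.5407 + 0.35·0.4593) ≈ 0.7161
After 'high': P(faulty) = 0.75·0.7161 / (0.75·0.7161 + 0.35·0.2839) ≈ 0.8439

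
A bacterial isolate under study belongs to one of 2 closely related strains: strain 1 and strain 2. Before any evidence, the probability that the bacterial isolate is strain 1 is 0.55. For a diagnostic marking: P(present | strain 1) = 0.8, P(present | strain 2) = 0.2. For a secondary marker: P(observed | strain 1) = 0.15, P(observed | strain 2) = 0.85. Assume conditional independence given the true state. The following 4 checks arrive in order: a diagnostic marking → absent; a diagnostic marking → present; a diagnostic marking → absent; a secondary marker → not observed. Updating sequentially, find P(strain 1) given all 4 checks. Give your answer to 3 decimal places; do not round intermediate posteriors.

0.634

After a diagnostic marking='absent': P(strain 1) = 0.2·0.5500 / (0.2·0.5500 + 0.8·0.4500) ≈ 0.2340
After a diagnostic marking='present': P(strain 1) = 0.8·0.2340 / (0.8·0.2340 + 0.2·0.7660) ≈ 0.5500
After a diagnostic marking='absent': P(strain 1) = 0.2·0.5500 / (0.2·0.5500 + 0.8·0.4500) ≈ 0.2340
After a secondary marker='not observed': P(strain 1) = 0.85·0.2340 / (0.85·0.2340 + 0.15·0.7660) ≈ 0.6339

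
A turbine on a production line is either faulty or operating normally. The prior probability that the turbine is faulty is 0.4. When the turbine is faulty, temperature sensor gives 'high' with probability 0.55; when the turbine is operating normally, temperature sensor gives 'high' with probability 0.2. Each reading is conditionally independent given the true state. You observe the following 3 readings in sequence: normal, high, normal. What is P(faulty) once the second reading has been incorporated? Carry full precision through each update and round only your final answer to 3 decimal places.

0.508

After 'normal': P(faulty) = 0.45·0.4000 / (0.45·0.4000 + 0.8·0.6000) ≈ 0.2727
After 'high': P(faulty) = 0.55·0.2727 / (0.55·0.2727 + 0.2·0.7273) ≈ 0.5077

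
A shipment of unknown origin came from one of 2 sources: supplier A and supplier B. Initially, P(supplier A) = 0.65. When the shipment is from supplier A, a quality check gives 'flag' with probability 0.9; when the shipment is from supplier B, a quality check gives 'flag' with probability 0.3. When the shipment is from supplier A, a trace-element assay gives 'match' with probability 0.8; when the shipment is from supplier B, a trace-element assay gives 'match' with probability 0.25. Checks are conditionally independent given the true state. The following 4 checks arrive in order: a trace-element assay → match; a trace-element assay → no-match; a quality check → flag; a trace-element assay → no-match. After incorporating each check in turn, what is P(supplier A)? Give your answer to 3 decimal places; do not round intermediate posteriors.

0.559

Each posterior becomes the prior for the next update.
After a trace-element assay='match': P(supplier A) = 0.8·0.6500 / (0.8·0.6500 + 0.25·0.3500) ≈ 0.8560
After a trace-element assay='no-match': P(supplier A) = 0.2·0.8560 / (0.2·0.8560 + 0.75·0.1440) ≈ 0.6131
After a quality check='flag': P(supplier A) = 0.9·0.6131 / (0.9·0.6131 + 0.3·0.3869) ≈ 0.8262
After a trace-element assay='no-match': P(supplier A) = 0.2·0.8262 / (0.2·0.8262 + 0.75·0.1738) ≈ 0.5590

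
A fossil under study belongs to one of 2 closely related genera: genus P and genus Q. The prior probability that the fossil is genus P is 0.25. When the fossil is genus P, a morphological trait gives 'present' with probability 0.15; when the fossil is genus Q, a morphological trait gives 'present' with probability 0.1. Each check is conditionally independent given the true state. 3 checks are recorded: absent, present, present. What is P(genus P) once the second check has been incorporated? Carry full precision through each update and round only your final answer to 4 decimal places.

0.3208

Each posterior becomes the prior for the next update.
After 'absent': P(genus P) = 0.85·0.2500 / (0.85·0.2500 + 0.9·0.7500) ≈ 0.2394
After 'present': P(genus P) = 0.15·0.2394 / (0.15·0.2394 + 0.1·0.7606) ≈ 0.3208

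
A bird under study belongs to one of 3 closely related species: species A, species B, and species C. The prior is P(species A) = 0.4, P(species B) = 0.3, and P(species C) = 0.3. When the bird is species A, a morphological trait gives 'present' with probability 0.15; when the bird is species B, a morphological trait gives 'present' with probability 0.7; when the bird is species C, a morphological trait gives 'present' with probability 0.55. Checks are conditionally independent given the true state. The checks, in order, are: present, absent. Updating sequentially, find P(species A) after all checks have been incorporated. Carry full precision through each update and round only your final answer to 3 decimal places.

After 'present': normaliser = 0.15·0.4000 + 0.7·0.3000 + 0.55·0.3000; P(species A) ≈ 0.1379, P(species B) ≈ 0.4828, P(species C) ≈ 0.3793
After 'absent': normaliser = 0.85·0.1379 + 0.3·0.4828 + 0.45·0.3793; P(species A) ≈ 0.2709, P(species B) ≈ 0.3347, P(species C) ≈ 0.3944

0.271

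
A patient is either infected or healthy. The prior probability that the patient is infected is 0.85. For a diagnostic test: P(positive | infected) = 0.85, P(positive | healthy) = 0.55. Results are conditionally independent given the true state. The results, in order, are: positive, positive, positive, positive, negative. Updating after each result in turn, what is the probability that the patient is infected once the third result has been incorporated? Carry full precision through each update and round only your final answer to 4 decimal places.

0.9544

After 'positive': P(infected) = 0.85·0.8500 / (0.85·0.8500 + 0.55·0.1500) ≈ 0.8975
After 'positive': P(infected) = 0.85·0.8975 / (0.85·0.8975 + 0.55·0.1025) ≈ 0.9312
After 'positive': P(infected) = 0.85·0.9312 / (0.85·0.9312 + 0.55·0.0688) ≈ 0.9544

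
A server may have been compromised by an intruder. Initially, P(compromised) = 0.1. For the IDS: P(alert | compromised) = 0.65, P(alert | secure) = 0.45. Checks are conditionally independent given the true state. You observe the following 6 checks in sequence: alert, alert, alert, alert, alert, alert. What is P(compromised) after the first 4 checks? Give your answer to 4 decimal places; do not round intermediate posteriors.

0.3260

After 'alert': P(compromised) = 0.65·0.1000 / (0.65·0.1000 + 0.45·0.9000) ≈ 0.1383
After 'alert': P(compromised) = 0.65·0.1383 / (0.65·0.1383 + 0.45·0.8617) ≈ 0.1882
After 'alert': P(compromised) = 0.65·0.1882 / (0.65·0.1882 + 0.45·0.8118) ≈ 0.2509
After 'alert': P(compromised) = 0.65·0.2509 / (0.65·0.2509 + 0.45·0.7491) ≈ 0.3260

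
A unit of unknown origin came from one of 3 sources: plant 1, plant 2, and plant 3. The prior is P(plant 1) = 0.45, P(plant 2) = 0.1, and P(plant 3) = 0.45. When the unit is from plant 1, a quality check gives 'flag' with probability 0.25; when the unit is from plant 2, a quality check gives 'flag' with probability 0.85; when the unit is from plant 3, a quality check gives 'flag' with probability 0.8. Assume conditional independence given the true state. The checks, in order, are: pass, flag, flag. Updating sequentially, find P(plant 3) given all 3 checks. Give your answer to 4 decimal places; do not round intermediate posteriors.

After 'pass': normaliser = 0.75·0.4500 + 0.15·0.1000 + 0.2·0.4500; P(plant 1) ≈ 0.7627, P(plant 2) ≈ 0.0339, P(plant 3) ≈ 0.2034
After 'flag': normaliser = 0.25·0.7627 + 0.85·0.0339 + 0.8·0.2034; P(plant 1) ≈ 0.4989, P(plant 2) ≈ 0.0754, P(plant 3) ≈ 0.4257
After 'flag': normaliser = 0.25·0.4989 + 0.85·0.0754 + 0.8·0.4257; P(plant 1) ≈ 0.2356, P(plant 2) ≈ 0.1210, P(plant 3) ≈ 0.6434

0.6434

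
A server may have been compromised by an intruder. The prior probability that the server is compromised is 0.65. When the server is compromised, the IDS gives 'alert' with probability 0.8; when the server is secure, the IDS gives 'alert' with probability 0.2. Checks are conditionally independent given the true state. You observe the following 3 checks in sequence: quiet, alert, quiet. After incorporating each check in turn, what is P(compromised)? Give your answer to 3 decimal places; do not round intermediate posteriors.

After 'quiet': P(compromised) = 0.2·0.6500 / (0.2·0.6500 + 0.8·0.3500) ≈ 0.3171
After 'alert': P(compromised) = 0.8·0.3171 / (0.8·0.3171 + 0.2·0.6829) ≈ 0.6500
After 'quiet': P(compromised) = 0.2·0.6500 / (0.2·0.6500 + 0.8·0.3500) ≈ 0.3171

0.317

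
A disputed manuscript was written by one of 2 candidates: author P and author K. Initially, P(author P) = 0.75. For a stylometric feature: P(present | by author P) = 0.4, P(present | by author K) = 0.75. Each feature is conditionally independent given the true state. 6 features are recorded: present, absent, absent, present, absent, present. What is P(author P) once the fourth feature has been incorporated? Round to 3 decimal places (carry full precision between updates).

0.831

After 'present': P(author P) = 0.4·0.7500 / (0.4·0.7500 + 0.75·0.2500) ≈ 0.6154
After 'absent': P(author P) = 0.6·0.6154 / (0.6·0.6154 + 0.25·0.3846) ≈ 0.7934
After 'absent': P(author P) = 0.6·0.7934 / (0.6·0.7934 + 0.25·0.2066) ≈ 0.9021
After 'present': P(author P) = 0.4·0.9021 / (0.4·0.9021 + 0.75·0.0979) ≈ 0.8309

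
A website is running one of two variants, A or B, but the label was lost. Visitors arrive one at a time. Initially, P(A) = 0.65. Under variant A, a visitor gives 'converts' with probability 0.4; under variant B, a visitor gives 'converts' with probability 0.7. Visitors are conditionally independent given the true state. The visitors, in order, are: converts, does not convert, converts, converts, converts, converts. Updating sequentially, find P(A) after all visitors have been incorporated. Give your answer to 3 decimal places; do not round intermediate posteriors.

0.185

Apply Bayes' rule sequentially, carrying P(A) forward.
After 'converts': P(A) = 0.4·0.6500 / (0.4·0.6500 + 0.7·0.3500) ≈ 0.5149
After 'does not convert': P(A) = 0.6·0.5149 / (0.6·0.5149 + 0.3·0.4851) ≈ 0.6797
After 'converts': P(A) = 0.4·0.6797 / (0.4·0.6797 + 0.7·0.3203) ≈ 0.5481
After 'converts': P(A) = 0.4·0.5481 / (0.4·0.5481 + 0.7·0.4519) ≈ 0.4093
After 'converts': P(A) = 0.4·0.4093 / (0.4·0.4093 + 0.7·0.5907) ≈ 0.2837
After 'converts': P(A) = 0.4·0.2837 / (0.4·0.2837 + 0.7·0.7163) ≈ 0.1845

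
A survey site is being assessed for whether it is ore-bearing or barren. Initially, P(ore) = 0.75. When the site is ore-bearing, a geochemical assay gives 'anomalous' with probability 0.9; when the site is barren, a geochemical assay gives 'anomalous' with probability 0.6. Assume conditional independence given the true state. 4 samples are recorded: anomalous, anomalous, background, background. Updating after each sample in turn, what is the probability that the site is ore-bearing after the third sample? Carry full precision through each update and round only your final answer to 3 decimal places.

Apply Bayes' rule sequentially, carrying P(ore) forward.
After 'anomalous': P(ore) = 0.9·0.7500 / (0.9·0.7500 + 0.6·0.2500) ≈ 0.8182
After 'anomalous': P(ore) = 0.9·0.8182 / (0.9·0.8182 + 0.6·0.1818) ≈ 0.8710
After 'background': P(ore) = 0.1·0.8710 / (0.1·0.8710 + 0.4·0.1290) ≈ 0.6279

0.628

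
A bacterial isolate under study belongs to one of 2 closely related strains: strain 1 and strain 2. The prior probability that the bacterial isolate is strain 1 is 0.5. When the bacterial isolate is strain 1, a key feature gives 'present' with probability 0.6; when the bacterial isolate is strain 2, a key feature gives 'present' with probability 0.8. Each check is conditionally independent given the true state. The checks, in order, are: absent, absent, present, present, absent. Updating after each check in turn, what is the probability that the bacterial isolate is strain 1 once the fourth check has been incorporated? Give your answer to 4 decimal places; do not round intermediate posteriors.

After 'absent': P(strain 1) = 0.4·0.5000 / (0.4·0.5000 + 0.2·0.5000) ≈ 0.6667
After 'absent': P(strain 1) = 0.4·0.6667 / (0.4·0.6667 + 0.2·0.3333) ≈ 0.8000
After 'present': P(strain 1) = 0.6·0.8000 / (0.6·0.8000 + 0.8·0.2000) ≈ 0.7500
After 'present': P(strain 1) = 0.6·0.7500 / (0.6·0.7500 + 0.8·0.2500) ≈ 0.6923

0.6923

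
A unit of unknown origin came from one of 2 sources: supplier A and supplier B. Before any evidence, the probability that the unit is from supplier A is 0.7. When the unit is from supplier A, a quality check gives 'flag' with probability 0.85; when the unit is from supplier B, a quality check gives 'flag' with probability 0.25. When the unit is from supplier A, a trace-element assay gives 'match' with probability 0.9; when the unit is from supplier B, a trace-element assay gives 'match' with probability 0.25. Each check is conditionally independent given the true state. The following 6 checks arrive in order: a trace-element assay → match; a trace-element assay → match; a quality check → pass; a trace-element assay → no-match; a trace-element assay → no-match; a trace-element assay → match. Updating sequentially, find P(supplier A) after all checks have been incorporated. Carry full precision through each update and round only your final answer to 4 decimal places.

0.2791

After a trace-element assay='match': P(supplier A) = 0.9·0.7000 / (0.9·0.7000 + 0.25·0.3000) ≈ 0.8936
After a trace-element assay='match': P(supplier A) = 0.9·0.8936 / (0.9·0.8936 + 0.25·0.1064) ≈ 0.9680
After a quality check='pass': P(supplier A) = 0.15·0.9680 / (0.15·0.9680 + 0.75·0.0320) ≈ 0.8581
After a trace-element assay='no-match': P(supplier A) = 0.1·0.8581 / (0.1·0.8581 + 0.75·0.1419) ≈ 0.4464
After a trace-element assay='no-match': P(supplier A) = 0.1·0.4464 / (0.1·0.4464 + 0.75·0.5536) ≈ 0.0971
After a trace-element assay='match': P(supplier A) = 0.9·0.0971 / (0.9·0.0971 + 0.25·0.9029) ≈ 0.2791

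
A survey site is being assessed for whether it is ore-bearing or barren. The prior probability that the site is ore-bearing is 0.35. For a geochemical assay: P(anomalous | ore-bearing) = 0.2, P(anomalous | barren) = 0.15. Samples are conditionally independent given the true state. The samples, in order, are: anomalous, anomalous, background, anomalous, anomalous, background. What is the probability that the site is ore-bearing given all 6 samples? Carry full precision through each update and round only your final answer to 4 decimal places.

Each posterior becomes the prior for the next update.
After 'anomalous': P(ore) = 0.2·0.3500 / (0.2·0.3500 + 0.15·0.6500) ≈ 0.4179
After 'anomalous': P(ore) = 0.2·0.4179 / (0.2·0.4179 + 0.15·0.5821) ≈ 0.4891
After 'background': P(ore) = 0.8·0.4891 / (0.8·0.4891 + 0.85·0.5109) ≈ 0.4739
After 'anomalous': P(ore) = 0.2·0.4739 / (0.2·0.4739 + 0.15·0.5261) ≈ 0.5457
After 'anomalous': P(ore) = 0.2·0.5457 / (0.2·0.5457 + 0.15·0.4543) ≈ 0.6156
After 'background': P(ore) = 0.8·0.6156 / (0.8·0.6156 + 0.85·0.3844) ≈ 0.6012

0.6012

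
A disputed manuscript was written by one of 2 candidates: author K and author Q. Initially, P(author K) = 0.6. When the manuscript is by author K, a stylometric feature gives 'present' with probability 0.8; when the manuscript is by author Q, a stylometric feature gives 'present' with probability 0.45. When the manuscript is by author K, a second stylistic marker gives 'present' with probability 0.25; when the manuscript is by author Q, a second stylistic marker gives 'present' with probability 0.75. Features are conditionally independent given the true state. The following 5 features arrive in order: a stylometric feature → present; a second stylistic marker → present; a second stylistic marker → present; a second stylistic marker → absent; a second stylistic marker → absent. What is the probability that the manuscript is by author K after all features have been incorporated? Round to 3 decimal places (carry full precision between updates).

After a stylometric feature='present': P(author K) = 0.8·0.6000 / (0.8·0.6000 + 0.45·0.4000) ≈ 0.7273
After a second stylistic marker='present': P(author K) = 0.25·0.7273 / (0.25·0.7273 + 0.75·0.2727) ≈ 0.4706
After a second stylistic marker='present': P(author K) = 0.25·0.4706 / (0.25·0.4706 + 0.75·0.5294) ≈ 0.2286
After a second stylistic marker='absent': P(author K) = 0.75·0.2286 / (0.75·0.2286 + 0.25·0.7714) ≈ 0.4706
After a second stylistic marker='absent': P(author K) = 0.75·0.4706 / (0.75·0.4706 + 0.25·0.5294) ≈ 0.7273

0.727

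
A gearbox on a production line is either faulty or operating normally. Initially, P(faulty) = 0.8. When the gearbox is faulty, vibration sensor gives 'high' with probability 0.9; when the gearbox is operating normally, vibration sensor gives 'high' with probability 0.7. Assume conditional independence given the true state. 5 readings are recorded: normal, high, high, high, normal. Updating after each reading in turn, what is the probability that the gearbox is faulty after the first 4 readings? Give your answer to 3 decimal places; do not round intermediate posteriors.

0.739

Each posterior becomes the prior for the next update.
After 'normal': P(faulty) = 0.1·0.8000 / (0.1·0.8000 + 0.3·0.2000) ≈ 0.5714
After 'high': P(faulty) = 0.9·0.5714 / (0.9·0.5714 + 0.7·0.4286) ≈ 0.6316
After 'high': P(faulty) = 0.9·0.6316 / (0.9·0.6316 + 0.7·0.3684) ≈ 0.6879
After 'high': P(faulty) = 0.9·0.6879 / (0.9·0.6879 + 0.7·0.3121) ≈ 0.7392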